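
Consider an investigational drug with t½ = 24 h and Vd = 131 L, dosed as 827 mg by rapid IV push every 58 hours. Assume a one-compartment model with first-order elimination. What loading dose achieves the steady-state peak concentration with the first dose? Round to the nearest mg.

f = (1/2)^(58/24) ≈ 0.187288; accumulation ratio R = 1/(1−f) ≈ 1.23045.
Loading dose to hit Cmax,ss on first dose: D_load = D_maint·R ≈ 827 × 1.23045 ≈ 1017.58 mg.

1018 mg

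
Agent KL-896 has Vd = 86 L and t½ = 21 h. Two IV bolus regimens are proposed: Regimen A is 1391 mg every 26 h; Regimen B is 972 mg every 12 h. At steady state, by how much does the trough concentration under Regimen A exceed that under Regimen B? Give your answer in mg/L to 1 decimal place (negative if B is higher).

-11.4 mg/L

Regimen A: f = (1/2)^(26/21) ≈ 0.4239; Cmin,ss = (1391/86)·f/(1−f) ≈ 11.901 mg/L.
Regimen B: f = (1/2)^(12/21) ≈ 0.6730; Cmin,ss = (972/86)·f/(1−f) ≈ 23.261 mg/L.
Difference ≈ 11.901 − 23.261 ≈ -11.360 mg/L.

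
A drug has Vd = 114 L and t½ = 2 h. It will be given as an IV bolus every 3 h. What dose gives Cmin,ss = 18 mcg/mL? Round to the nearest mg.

3752 mg

τ/t½ = 3/2 ≈ 1.5, so f = (1/2)^(3/2) ≈ 0.353553.
Cmin,ss = (D/Vd)·f/(1−f), so D = Cmin,ss·Vd·(1−f)/f.
D = 18 × 114 × (1−f)/f ≈ 18 × 114 × 1.82843 ≈ 3751.94 mg.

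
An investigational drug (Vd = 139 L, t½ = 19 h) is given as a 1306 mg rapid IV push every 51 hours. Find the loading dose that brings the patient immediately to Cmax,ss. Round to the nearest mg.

1547 mg

f = (1/2)^(51/19) ≈ 0.155587; accumulation ratio R = 1/(1−f) ≈ 1.18425.
Loading dose to hit Cmax,ss on first dose: D_load = D_maint·R ≈ 1306 × 1.18425 ≈ 1546.63 mg.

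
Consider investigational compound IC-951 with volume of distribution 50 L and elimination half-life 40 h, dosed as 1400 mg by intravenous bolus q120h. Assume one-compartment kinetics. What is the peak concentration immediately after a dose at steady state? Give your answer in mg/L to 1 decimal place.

32.0 mg/L

The dosing interval is 3 half-lives, so f = 2^(−3) = 0.125.
At steady state, R = 1/(1 − 0.125) = 8/7.
Single-dose peak C₀ = D/Vd = 1400/50 = 28 mg/L.
Steady-state peak Cmax,ss = C₀·R = 28 × 8/7 ≈ 32.000 mg/L.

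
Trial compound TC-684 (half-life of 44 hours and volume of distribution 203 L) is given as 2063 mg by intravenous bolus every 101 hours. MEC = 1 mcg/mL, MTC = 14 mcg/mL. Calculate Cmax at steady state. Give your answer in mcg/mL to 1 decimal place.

Over one 101-h interval, 101/44 ≈ 2.2955 half-lives elapse, leaving f ≈ 0.2037 of each dose.
At steady state, accumulation factor R = 1/(1 − e^(−kτ)) ≈ 1.2558.
Single-dose peak C₀ = D/Vd = 2063/203 ≈ 10.163 mcg/mL.
Cmax,ss = C₀/(1 − f) ≈ 10.163/0.7963 ≈ 12.763 mcg/mL.
Peak 12.8 mcg/mL vs MTC 14 mcg/mL: below toxic threshold.

12.8 mcg/mL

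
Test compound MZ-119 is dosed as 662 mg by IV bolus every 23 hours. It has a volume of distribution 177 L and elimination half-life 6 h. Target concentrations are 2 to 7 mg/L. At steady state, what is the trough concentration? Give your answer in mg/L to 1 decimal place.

0.3 mg/L

k = ln2/t½ = ln2/6 ≈ 0.115525 h⁻¹; fraction remaining f = e^(−kτ) = e^(−0.115525×23) ≈ 0.0702.
Accumulation ratio R = 1/(1 − f) ≈ 1/0.9298 ≈ 1.0755.
Each bolus raises the concentration by D/Vd = 662/177 ≈ 3.740 mg/L.
Steady-state peak Cmax,ss = C₀·R ≈ 3.740 × 1.0755 ≈ 4.022 mg/L.
Steady-state trough Cmin,ss = Cmax,ss·f ≈ 4.022 × 0.0702 ≈ 0.282 mg/L.
Trough 0.3 mg/L vs MEC 2 mg/L: subtherapeutic.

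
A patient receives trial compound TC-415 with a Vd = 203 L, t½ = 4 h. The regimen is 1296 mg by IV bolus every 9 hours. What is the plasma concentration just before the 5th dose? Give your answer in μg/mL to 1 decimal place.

f = (1/2)^(τ/t½) = (1/2)^(9/4) ≈ 0.2102.
C₀ = D/Vd = 1296/203 ≈ 6.384 μg/mL.
Before the 5th dose, 4 doses have been given. Superposition: Cmin = C₀·(f + f² + … + f^4).
≈ 6.384 × (0.2102 + 0.0442 + 0.0093 + 0.0020) ≈ 6.384 × 0.2657 ≈ 1.696 μg/mL.

1.7 μg/mL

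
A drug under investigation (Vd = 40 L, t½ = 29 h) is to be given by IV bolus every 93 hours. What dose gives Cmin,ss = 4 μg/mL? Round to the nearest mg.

1317 mg

τ/t½ = 93/29 ≈ 3.2069, so f = (1/2)^(93/29) ≈ 0.108300.
Cmin,ss = (D/Vd)·f/(1−f), so D = Cmin,ss·Vd·(1−f)/f.
D = 4 × 40 × (1−f)/f ≈ 4 × 40 × 8.23361 ≈ 1317.38 mg.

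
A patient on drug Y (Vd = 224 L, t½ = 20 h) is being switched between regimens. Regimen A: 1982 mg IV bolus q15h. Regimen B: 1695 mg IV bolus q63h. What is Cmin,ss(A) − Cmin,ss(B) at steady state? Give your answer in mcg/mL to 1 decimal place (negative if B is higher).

12.0 mcg/mL

Regimen A: f = (1/2)^(15/20) ≈ 0.5946; Cmin,ss = (1982/224)·f/(1−f) ≈ 12.978 mcg/mL.
Regimen B: f = (1/2)^(63/20) ≈ 0.1127; Cmin,ss = (1695/224)·f/(1−f) ≈ 0.961 mcg/mL.
Difference ≈ 12.978 − 0.961 ≈ 12.017 mcg/mL.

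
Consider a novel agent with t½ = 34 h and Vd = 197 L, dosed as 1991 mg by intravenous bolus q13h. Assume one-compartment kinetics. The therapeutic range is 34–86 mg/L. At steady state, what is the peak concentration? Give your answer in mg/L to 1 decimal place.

k = ln2/t½ = ln2/34 ≈ 0.020387 h⁻¹; fraction remaining f = e^(−kτ) = e^(−0.020387×13) ≈ 0.7672.
At steady state, accumulation factor R = 1/(1 − e^(−kτ)) ≈ 4.2955.
Single-dose peak C₀ = D/Vd = 1991/197 ≈ 10.107 mg/L.
Steady-state peak Cmax,ss = C₀·R ≈ 10.107 × 4.2955 ≈ 43.415 mg/L.
Peak 43.4 mg/L vs MTC 86 mg/L: below toxic threshold.

43.4 mg/L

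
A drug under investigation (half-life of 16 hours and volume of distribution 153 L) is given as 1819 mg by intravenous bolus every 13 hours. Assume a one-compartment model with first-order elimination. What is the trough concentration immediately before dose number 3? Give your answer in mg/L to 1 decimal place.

f = (1/2)^(τ/t½) = (1/2)^(13/16) ≈ 0.5694.
C₀ = D/Vd = 1819/153 ≈ 11.889 mg/L.
Before the 3rd dose, 2 doses have been given. Superposition: Cmin = C₀·(f + f²).
≈ 11.889 × (0.5694 + 0.3242) ≈ 11.889 × 0.8936 ≈ 10.624 mg/L.

10.6 mg/L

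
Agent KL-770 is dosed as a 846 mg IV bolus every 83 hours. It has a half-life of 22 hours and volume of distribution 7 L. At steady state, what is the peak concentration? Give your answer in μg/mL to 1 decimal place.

130.4 μg/mL

τ/t½ = 83/22 ≈ 3.7727, so fraction remaining f = (1/2)^(83/22) ≈ 0.0732.
At steady state, accumulation factor R = 1/(1 − e^(−kτ)) ≈ 1.0790.
Each bolus raises the concentration by D/Vd = 846/7 ≈ 120.857 μg/mL.
Steady-state peak Cmax,ss = C₀·R ≈ 120.857 × 1.0790 ≈ 130.405 μg/mL.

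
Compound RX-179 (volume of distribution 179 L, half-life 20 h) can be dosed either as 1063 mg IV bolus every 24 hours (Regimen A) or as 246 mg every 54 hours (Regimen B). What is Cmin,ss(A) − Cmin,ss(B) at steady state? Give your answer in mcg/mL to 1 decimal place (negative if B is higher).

4.3 mcg/mL

Regimen A: f = (1/2)^(24/20) ≈ 0.4353; Cmin,ss = (1063/179)·f/(1−f) ≈ 4.578 mcg/mL.
Regimen B: f = (1/2)^(54/20) ≈ 0.1539; Cmin,ss = (246/179)·f/(1−f) ≈ 0.250 mcg/mL.
Difference ≈ 4.578 − 0.250 ≈ 4.328 mcg/mL.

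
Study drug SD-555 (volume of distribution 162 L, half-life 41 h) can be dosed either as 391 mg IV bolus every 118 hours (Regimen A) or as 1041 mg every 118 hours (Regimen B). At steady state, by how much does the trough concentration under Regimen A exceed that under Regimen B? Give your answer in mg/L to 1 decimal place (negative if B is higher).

-0.6 mg/L

Regimen A: f = (1/2)^(118/41) ≈ 0.1360; Cmin,ss = (391/162)·f/(1−f) ≈ 0.380 mg/L.
Regimen B: f = (1/2)^(118/41) ≈ 0.1360; Cmin,ss = (1041/162)·f/(1−f) ≈ 1.011 mg/L.
Difference ≈ 0.380 − 1.011 ≈ -0.631 mg/L.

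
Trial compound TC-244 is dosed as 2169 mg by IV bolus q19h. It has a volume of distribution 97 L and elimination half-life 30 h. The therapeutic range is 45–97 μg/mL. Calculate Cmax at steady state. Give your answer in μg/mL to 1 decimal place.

62.9 μg/mL

k = ln2/t½ = ln2/30 ≈ 0.023105 h⁻¹; fraction remaining f = e^(−kτ) = e^(−0.023105×19) ≈ 0.6447.
Accumulation ratio R = 1/(1 − f) ≈ 1/0.3553 ≈ 2.8145.
Single-dose peak C₀ = D/Vd = 2169/97 ≈ 22.361 μg/mL.
Cmax,ss = C₀/(1 − f) ≈ 22.361/0.3553 ≈ 62.936 μg/mL.
Peak 62.9 μg/mL vs MTC 97 μg/mL: below toxic threshold.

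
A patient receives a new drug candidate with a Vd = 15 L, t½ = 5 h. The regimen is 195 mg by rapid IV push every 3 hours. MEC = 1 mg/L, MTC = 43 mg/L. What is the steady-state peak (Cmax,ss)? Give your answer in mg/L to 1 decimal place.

Over one 3-h interval, 3/5 ≈ 0.6 half-lives elapse, leaving f ≈ 0.6598 of each dose.
Accumulation ratio R = 1/(1 − f) ≈ 1/0.3402 ≈ 2.9394.
Single-dose peak C₀ = D/Vd = 195/15 ≈ 13.000 mg/L.
Steady-state peak Cmax,ss = C₀·R ≈ 13.000 × 2.9394 ≈ 38.212 mg/L.
Peak 38.2 mg/L vs MTC 43 mg/L: below toxic threshold.

38.2 mg/L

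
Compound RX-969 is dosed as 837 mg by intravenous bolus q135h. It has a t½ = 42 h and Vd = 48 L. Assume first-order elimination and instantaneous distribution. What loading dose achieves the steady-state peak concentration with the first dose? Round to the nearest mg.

f = (1/2)^(135/42) ≈ 0.107747; accumulation ratio R = 1/(1−f) ≈ 1.12076.
Loading dose to hit Cmax,ss on first dose: D_load = D_maint·R ≈ 837 × 1.12076 ≈ 938.08 mg.

938 mg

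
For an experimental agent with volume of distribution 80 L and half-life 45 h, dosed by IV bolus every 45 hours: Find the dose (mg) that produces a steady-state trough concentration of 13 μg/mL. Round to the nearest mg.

1040 mg

τ/t½ = 45/45 ≈ 1, so f = (1/2)^(45/45) ≈ 0.500000.
Cmin,ss = (D/Vd)·f/(1−f), so D = Cmin,ss·Vd·(1−f)/f.
D = 13 × 80 × (1−f)/f ≈ 13 × 80 × 1.00000 ≈ 1040.00 mg.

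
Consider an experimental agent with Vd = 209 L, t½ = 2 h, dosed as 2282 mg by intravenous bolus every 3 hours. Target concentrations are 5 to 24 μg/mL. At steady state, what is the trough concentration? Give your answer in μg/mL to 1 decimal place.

6.0 μg/mL

k = ln2/t½ = ln2/2 ≈ 0.346574 h⁻¹; fraction remaining f = e^(−kτ) = e^(−0.346574×3) ≈ 0.3536.
Each bolus raises the concentration by D/Vd = 2282/209 ≈ 10.919 μg/mL.
Steady-state trough Cmin,ss = C₀·f/(1−f) ≈ 10.919 × 0.3536/0.6464 ≈ 5.973 μg/mL.
Trough 6.0 μg/mL vs MEC 5 μg/mL: adequate.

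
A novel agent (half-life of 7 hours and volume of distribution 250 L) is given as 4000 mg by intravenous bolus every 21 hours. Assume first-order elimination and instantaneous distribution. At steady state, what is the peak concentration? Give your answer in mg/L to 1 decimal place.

τ = 21 h = 3 half-lives, so f = (1/2)^3 = 0.125.
At steady state, R = 1/(1 − 0.125) = 8/7.
Single-dose peak C₀ = D/Vd = 4000/250 = 16 mg/L.
Steady-state peak Cmax,ss = C₀·R = 16 × 8/7 ≈ 18.286 mg/L.

18.3 mg/L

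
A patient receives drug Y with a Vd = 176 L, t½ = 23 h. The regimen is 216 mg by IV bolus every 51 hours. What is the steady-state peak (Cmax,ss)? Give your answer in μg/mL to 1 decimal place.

1.6 μg/mL

k = ln2/t½ = ln2/23 ≈ 0.030137 h⁻¹; fraction remaining f = e^(−kτ) = e^(−0.030137×51) ≈ 0.2150.
At steady state, accumulation factor R = 1/(1 − e^(−kτ)) ≈ 1.2739.
Each bolus raises the concentration by D/Vd = 216/176 ≈ 1.227 μg/mL.
Cmax,ss = C₀/(1 − f) ≈ 1.227/0.7850 ≈ 1.563 μg/mL.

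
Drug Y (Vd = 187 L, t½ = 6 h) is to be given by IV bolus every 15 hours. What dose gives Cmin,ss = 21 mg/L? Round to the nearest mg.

18287 mg

τ/t½ = 15/6 ≈ 2.5, so f = (1/2)^(15/6) ≈ 0.176777.
Cmin,ss = (D/Vd)·f/(1−f), so D = Cmin,ss·Vd·(1−f)/f.
D = 21 × 187 × (1−f)/f ≈ 21 × 187 × 4.65684 ≈ 18287.41 mg.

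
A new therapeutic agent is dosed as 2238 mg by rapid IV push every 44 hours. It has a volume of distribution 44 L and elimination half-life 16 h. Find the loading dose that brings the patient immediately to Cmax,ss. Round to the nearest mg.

2629 mg

f = (1/2)^(44/16) ≈ 0.148651; accumulation ratio R = 1/(1−f) ≈ 1.17461.
Loading dose to hit Cmax,ss on first dose: D_load = D_maint·R ≈ 2238 × 1.17461 ≈ 2628.78 mg.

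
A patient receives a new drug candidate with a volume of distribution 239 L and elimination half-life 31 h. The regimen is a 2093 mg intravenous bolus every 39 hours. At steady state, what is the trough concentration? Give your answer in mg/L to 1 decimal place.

Over one 39-h interval, 39/31 ≈ 1.2581 half-lives elapse, leaving f ≈ 0.4181 of each dose.
Accumulation ratio R = 1/(1 − f) ≈ 1/0.5819 ≈ 1.7185.
Single-dose peak C₀ = D/Vd = 2093/239 ≈ 8.757 mg/L.
Steady-state peak Cmax,ss = C₀·R ≈ 8.757 × 1.7185 ≈ 15.049 mg/L.
Steady-state trough Cmin,ss = Cmax,ss·f ≈ 15.049 × 0.4181 ≈ 6.292 mg/L.

6.3 mg/L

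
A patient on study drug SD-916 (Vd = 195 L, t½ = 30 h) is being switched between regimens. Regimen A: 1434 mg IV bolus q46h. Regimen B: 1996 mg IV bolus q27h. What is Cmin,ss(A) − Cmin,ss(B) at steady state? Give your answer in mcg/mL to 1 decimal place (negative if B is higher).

-7.9 mcg/mL

Regimen A: f = (1/2)^(46/30) ≈ 0.3455; Cmin,ss = (1434/195)·f/(1−f) ≈ 3.882 mcg/mL.
Regimen B: f = (1/2)^(27/30) ≈ 0.5359; Cmin,ss = (1996/195)·f/(1−f) ≈ 11.819 mcg/mL.
Difference ≈ 3.882 − 11.819 ≈ -7.937 mcg/mL.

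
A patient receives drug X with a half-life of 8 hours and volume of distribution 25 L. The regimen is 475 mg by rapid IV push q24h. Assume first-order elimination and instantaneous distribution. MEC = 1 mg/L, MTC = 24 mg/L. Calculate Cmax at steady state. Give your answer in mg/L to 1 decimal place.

The dosing interval is 3 half-lives, so f = 2^(−3) = 0.125.
Accumulation ratio R = 1/(1 − f) = 1/0.875 = 8/7.
Single-dose peak C₀ = D/Vd = 475/25 = 19 mg/L.
Steady-state peak Cmax,ss = C₀·R = 19 × 8/7 ≈ 21.714 mg/L.
Peak 21.7 mg/L vs MTC 24 mg/L: below toxic threshold.

21.7 mg/L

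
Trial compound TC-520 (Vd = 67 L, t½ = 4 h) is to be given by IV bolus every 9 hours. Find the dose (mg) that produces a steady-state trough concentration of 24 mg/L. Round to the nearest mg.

τ/t½ = 9/4 ≈ 2.25, so f = (1/2)^(9/4) ≈ 0.210224.
Cmin,ss = (D/Vd)·f/(1−f), so D = Cmin,ss·Vd·(1−f)/f.
D = 24 × 67 × (1−f)/f ≈ 24 × 67 × 3.75683 ≈ 6040.98 mg.

6041 mg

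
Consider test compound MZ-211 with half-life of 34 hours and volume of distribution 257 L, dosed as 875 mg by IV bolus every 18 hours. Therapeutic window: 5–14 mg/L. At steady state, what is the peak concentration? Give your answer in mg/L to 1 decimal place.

11.1 mg/L

Over one 18-h interval, 18/34 ≈ 0.52941 half-lives elapse, leaving f ≈ 0.6928 of each dose.
Accumulation ratio R = 1/(1 − f) ≈ 1/0.3072 ≈ 3.2552.
Single-dose peak C₀ = D/Vd = 875/257 ≈ 3.405 mg/L.
Steady-state peak Cmax,ss = C₀·R ≈ 3.405 × 3.2552 ≈ 11.084 mg/L.
Peak 11.1 mg/L vs MTC 14 mg/L: below toxic threshold.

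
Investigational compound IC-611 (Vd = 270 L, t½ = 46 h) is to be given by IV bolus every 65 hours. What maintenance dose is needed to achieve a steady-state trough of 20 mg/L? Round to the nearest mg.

τ/t½ = 65/46 ≈ 1.413, so f = (1/2)^(65/46) ≈ 0.375519.
Cmin,ss = (D/Vd)·f/(1−f), so D = Cmin,ss·Vd·(1−f)/f.
D = 20 × 270 × (1−f)/f ≈ 20 × 270 × 1.66298 ≈ 8980.09 mg.

8980 mg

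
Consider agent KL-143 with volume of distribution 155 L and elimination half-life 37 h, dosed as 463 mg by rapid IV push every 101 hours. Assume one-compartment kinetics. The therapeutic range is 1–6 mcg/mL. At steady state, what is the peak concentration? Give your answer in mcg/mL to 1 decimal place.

τ/t½ = 101/37 ≈ 2.7297, so fraction remaining f = (1/2)^(101/37) ≈ 0.1508.
Accumulation ratio R = 1/(1 − f) ≈ 1/0.8492 ≈ 1.1776.
Each bolus raises the concentration by D/Vd = 463/155 ≈ 2.987 mcg/mL.
Steady-state peak Cmax,ss = C₀·R ≈ 2.987 × 1.1776 ≈ 3.517 mcg/mL.
Peak 3.5 mcg/mL vs MTC 6 mcg/mL: below toxic threshold.

3.5 mcg/mL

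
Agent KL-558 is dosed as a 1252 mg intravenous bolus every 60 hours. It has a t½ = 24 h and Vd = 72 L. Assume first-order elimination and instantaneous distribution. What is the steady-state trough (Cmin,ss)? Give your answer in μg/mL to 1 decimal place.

3.7 μg/mL

k = ln2/t½ = ln2/24 ≈ 0.028881 h⁻¹; fraction remaining f = e^(−kτ) = e^(−0.028881×60) ≈ 0.1768.
At steady state, accumulation factor R = 1/(1 − e^(−kτ)) ≈ 1.2148.
Each bolus raises the concentration by D/Vd = 1252/72 ≈ 17.389 μg/mL.
Steady-state peak Cmax,ss = C₀·R ≈ 17.389 × 1.2148 ≈ 21.124 μg/mL.
One interval later, Cmin,ss = Cmax,ss·e^(−kτ) ≈ 21.124 × 0.1768 ≈ 3.735 μg/mL.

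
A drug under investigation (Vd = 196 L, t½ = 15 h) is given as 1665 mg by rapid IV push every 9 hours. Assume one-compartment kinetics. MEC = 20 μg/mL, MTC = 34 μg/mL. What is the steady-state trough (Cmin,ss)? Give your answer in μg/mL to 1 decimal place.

16.5 μg/mL

τ/t½ = 9/15 ≈ 0.6, so fraction remaining f = (1/2)^(9/15) ≈ 0.6598.
At steady state, accumulation factor R = 1/(1 − e^(−kτ)) ≈ 2.9394.
Each bolus raises the concentration by D/Vd = 1665/196 ≈ 8.495 μg/mL.
Steady-state peak Cmax,ss = C₀·R ≈ 8.495 × 2.9394 ≈ 24.970 μg/mL.
Steady-state trough Cmin,ss = Cmax,ss·f ≈ 24.970 × 0.6598 ≈ 16.475 μg/mL.
Trough 16.5 μg/mL vs MEC 20 μg/mL: subtherapeutic.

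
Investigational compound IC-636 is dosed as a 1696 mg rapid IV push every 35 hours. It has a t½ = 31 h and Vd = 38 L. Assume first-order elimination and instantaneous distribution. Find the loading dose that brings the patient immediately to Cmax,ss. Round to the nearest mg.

f = (1/2)^(35/31) ≈ 0.457222; accumulation ratio R = 1/(1−f) ≈ 1.84237.
Loading dose to hit Cmax,ss on first dose: D_load = D_maint·R ≈ 1696 × 1.84237 ≈ 3124.66 mg.

3125 mg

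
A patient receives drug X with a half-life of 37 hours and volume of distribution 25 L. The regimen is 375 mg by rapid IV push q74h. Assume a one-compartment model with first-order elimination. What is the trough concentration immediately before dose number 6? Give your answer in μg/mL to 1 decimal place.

5.0 μg/mL

f = (1/2)^(τ/t½) = (1/2)^(74/37) ≈ 0.2500.
C₀ = D/Vd = 375/25 ≈ 15.000 μg/mL.
Before the 6th dose, 5 doses have been given. Superposition: Cmin = C₀·(f + f² + … + f^5).
≈ 15.000 × (0.2500 + 0.0625 + 0.0156 + 0.0039 + 0.0010) ≈ 15.000 × 0.3330 ≈ 4.995 μg/mL.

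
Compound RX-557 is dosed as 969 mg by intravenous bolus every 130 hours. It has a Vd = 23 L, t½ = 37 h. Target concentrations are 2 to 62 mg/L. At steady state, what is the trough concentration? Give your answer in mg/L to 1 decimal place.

Over one 130-h interval, 130/37 ≈ 3.5135 half-lives elapse, leaving f ≈ 0.0876 of each dose.
Single-dose peak C₀ = D/Vd = 969/23 ≈ 42.130 mg/L.
Steady-state trough Cmin,ss = C₀·f/(1−f) ≈ 42.130 × 0.0876/0.9124 ≈ 4.045 mg/L.
Trough 4.0 mg/L vs MEC 2 mg/L: adequate.

4.0 mg/L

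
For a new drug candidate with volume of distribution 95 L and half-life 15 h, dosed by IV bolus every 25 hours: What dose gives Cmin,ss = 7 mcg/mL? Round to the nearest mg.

τ/t½ = 25/15 ≈ 1.6667, so f = (1/2)^(25/15) ≈ 0.314980.
Cmin,ss = (D/Vd)·f/(1−f), so D = Cmin,ss·Vd·(1−f)/f.
D = 7 × 95 × (1−f)/f ≈ 7 × 95 × 2.17480 ≈ 1446.24 mg.

1446 mg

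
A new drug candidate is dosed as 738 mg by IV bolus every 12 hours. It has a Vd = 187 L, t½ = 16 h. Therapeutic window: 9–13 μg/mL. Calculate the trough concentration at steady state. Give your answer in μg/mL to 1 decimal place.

τ/t½ = 12/16 ≈ 0.75, so fraction remaining f = (1/2)^(12/16) ≈ 0.5946.
At steady state, accumulation factor R = 1/(1 − e^(−kτ)) ≈ 2.4667.
Each bolus raises the concentration by D/Vd = 738/187 ≈ 3.947 μg/mL.
Cmax,ss = C₀/(1 − f) ≈ 3.947/0.4054 ≈ 9.736 μg/mL.
One interval later, Cmin,ss = Cmax,ss·e^(−kτ) ≈ 9.736 × 0.5946 ≈ 5.789 μg/mL.
Trough 5.8 μg/mL vs MEC 9 μg/mL: subtherapeutic.

5.8 μg/mL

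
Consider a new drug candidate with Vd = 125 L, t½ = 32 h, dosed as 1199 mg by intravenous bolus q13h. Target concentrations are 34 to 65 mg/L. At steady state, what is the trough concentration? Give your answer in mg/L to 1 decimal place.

29.5 mg/L

τ/t½ = 13/32 ≈ 0.40625, so fraction remaining f = (1/2)^(13/32) ≈ 0.7546.
Each bolus raises the concentration by D/Vd = 1199/125 ≈ 9.592 mg/L.
Steady-state trough Cmin,ss = C₀·f/(1−f) ≈ 9.592 × 0.7546/0.2454 ≈ 29.495 mg/L.
Trough 29.5 mg/L vs MEC 34 mg/L: subtherapeutic.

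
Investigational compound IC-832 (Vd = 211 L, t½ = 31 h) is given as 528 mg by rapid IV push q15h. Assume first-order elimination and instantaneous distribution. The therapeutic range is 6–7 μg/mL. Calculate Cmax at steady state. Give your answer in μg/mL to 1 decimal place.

Over one 15-h interval, 15/31 ≈ 0.48387 half-lives elapse, leaving f ≈ 0.7151 of each dose.
Accumulation ratio R = 1/(1 − f) ≈ 1/0.2849 ≈ 3.5100.
Each bolus raises the concentration by D/Vd = 528/211 ≈ 2.502 μg/mL.
Steady-state peak Cmax,ss = C₀·R ≈ 2.502 × 3.5100 ≈ 8.782 μg/mL.
Peak 8.8 μg/mL vs MTC 7 μg/mL: exceeds toxic threshold.

8.8 μg/mL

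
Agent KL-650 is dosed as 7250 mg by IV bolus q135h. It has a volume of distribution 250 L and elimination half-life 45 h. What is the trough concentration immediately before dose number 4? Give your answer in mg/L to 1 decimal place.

4.1 mg/L

f = (1/2)^(τ/t½) = (1/2)^(135/45) ≈ 0.1250.
C₀ = D/Vd = 7250/250 ≈ 29.000 mg/L.
Before the 4th dose, 3 doses have been given. Superposition: Cmin = C₀·(f + f² + … + f^3).
≈ 29.000 × (0.1250 + 0.0156 + 0.0020) ≈ 29.000 × 0.1426 ≈ 4.135 mg/L.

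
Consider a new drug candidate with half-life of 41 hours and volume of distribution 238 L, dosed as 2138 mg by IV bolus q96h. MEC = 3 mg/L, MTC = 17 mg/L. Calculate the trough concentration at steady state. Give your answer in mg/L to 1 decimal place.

2.2 mg/L

Over one 96-h interval, 96/41 ≈ 2.3415 half-lives elapse, leaving f ≈ 0.1973 of each dose.
At steady state, accumulation factor R = 1/(1 − e^(−kτ)) ≈ 1.2458.
Single-dose peak C₀ = D/Vd = 2138/238 ≈ 8.983 mg/L.
Steady-state peak Cmax,ss = C₀·R ≈ 8.983 × 1.2458 ≈ 11.191 mg/L.
One interval later, Cmin,ss = Cmax,ss·e^(−kτ) ≈ 11.191 × 0.1973 ≈ 2.208 mg/L.
Trough 2.2 mg/L vs MEC 3 mg/L: subtherapeutic.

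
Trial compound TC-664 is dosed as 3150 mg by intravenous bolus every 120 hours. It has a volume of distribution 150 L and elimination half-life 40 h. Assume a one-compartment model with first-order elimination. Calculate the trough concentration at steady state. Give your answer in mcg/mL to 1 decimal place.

The dosing interval is 3 half-lives, so f = 2^(−3) = 0.125.
Accumulation ratio R = 1/(1 − f) = 1/0.875 = 8/7.
Single-dose peak C₀ = D/Vd = 3150/150 = 21 mcg/mL.
Steady-state peak Cmax,ss = C₀·R = 21 × 8/7 ≈ 24.000 mcg/mL.
Steady-state trough Cmin,ss = Cmax,ss·f ≈ 24.000 × 0.125 ≈ 3.000 mcg/mL.

3.0 mcg/mL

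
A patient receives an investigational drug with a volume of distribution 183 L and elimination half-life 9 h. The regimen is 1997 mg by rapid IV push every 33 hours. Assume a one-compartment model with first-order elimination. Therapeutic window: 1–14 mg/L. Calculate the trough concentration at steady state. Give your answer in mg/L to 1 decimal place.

0.9 mg/L

τ/t½ = 33/9 ≈ 3.6667, so fraction remaining f = (1/2)^(33/9) ≈ 0.0787.
Single-dose peak C₀ = D/Vd = 1997/183 ≈ 10.913 mg/L.
Steady-state trough Cmin,ss = C₀·f/(1−f) ≈ 10.913 × 0.0787/0.9213 ≈ 0.932 mg/L.
Trough 0.9 mg/L vs MEC 1 mg/L: subtherapeutic.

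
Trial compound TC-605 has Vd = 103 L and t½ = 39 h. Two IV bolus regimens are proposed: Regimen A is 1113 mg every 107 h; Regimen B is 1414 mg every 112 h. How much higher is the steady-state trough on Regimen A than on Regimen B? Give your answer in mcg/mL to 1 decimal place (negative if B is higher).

Regimen A: f = (1/2)^(107/39) ≈ 0.1493; Cmin,ss = (1113/103)·f/(1−f) ≈ 1.896 mcg/mL.
Regimen B: f = (1/2)^(112/39) ≈ 0.1366; Cmin,ss = (1414/103)·f/(1−f) ≈ 2.172 mcg/mL.
Difference ≈ 1.896 − 2.172 ≈ -0.276 mcg/mL.

-0.3 mcg/mL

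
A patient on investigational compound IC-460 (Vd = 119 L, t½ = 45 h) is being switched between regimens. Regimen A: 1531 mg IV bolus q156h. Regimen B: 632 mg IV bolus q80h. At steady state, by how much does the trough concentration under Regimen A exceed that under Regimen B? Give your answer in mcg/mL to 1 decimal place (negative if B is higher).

Regimen A: f = (1/2)^(156/45) ≈ 0.0905; Cmin,ss = (1531/119)·f/(1−f) ≈ 1.280 mcg/mL.
Regimen B: f = (1/2)^(80/45) ≈ 0.2916; Cmin,ss = (632/119)·f/(1−f) ≈ 2.186 mcg/mL.
Difference ≈ 1.280 − 2.186 ≈ -0.906 mcg/mL.

-0.9 mcg/mL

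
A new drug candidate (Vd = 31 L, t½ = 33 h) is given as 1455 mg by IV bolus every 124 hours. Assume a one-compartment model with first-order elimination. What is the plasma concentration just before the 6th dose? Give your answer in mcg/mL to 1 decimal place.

3.7 mcg/mL

f = (1/2)^(τ/t½) = (1/2)^(124/33) ≈ 0.0739.
C₀ = D/Vd = 1455/31 ≈ 46.935 mcg/mL.
Before the 6th dose, 5 doses have been given. Superposition: Cmin = C₀·(f + f² + … + f^5).
≈ 46.935 × (0.0739 + 0.0055 + 0.0004 + 0.0000 + 0.0000) ≈ 46.935 × 0.0798 ≈ 3.745 mcg/mL.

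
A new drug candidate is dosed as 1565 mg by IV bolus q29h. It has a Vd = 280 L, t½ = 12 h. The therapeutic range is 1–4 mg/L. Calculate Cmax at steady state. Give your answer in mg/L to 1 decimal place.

6.9 mg/L

Over one 29-h interval, 29/12 ≈ 2.4167 half-lives elapse, leaving f ≈ 0.1873 of each dose.
At steady state, accumulation factor R = 1/(1 − e^(−kτ)) ≈ 1.2305.
Single-dose peak C₀ = D/Vd = 1565/280 ≈ 5.589 mg/L.
Steady-state peak Cmax,ss = C₀·R ≈ 5.589 × 1.2305 ≈ 6.877 mg/L.
Peak 6.9 mg/L vs MTC 4 mg/L: exceeds toxic threshold.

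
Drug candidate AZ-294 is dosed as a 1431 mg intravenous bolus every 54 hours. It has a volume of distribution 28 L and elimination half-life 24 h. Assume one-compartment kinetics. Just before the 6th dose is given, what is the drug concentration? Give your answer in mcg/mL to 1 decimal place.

13.6 mcg/mL

f = (1/2)^(τ/t½) = (1/2)^(54/24) ≈ 0.2102.
C₀ = D/Vd = 1431/28 ≈ 51.107 mcg/mL.
Before the 6th dose, 5 doses have been given. Superposition: Cmin = C₀·(f + f² + … + f^5).
≈ 51.107 × (0.2102 + 0.0442 + 0.0093 + 0.0020 + 0.0004) ≈ 51.107 × 0.2661 ≈ 13.600 mcg/mL.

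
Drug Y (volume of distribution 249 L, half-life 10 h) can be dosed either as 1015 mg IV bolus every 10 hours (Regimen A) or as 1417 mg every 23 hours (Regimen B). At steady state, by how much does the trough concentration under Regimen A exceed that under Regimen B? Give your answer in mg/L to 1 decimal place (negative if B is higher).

2.6 mg/L

Regimen A: f = (1/2)^(10/10) ≈ 0.5000; Cmin,ss = (1015/249)·f/(1−f) ≈ 4.076 mg/L.
Regimen B: f = (1/2)^(23/10) ≈ 0.2031; Cmin,ss = (1417/249)·f/(1−f) ≈ 1.450 mg/L.
Difference ≈ 4.076 − 1.450 ≈ 2.626 mg/L.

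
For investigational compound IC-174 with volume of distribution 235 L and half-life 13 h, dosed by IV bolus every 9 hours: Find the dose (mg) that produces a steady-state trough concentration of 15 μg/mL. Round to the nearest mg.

2171 mg

τ/t½ = 9/13 ≈ 0.69231, so f = (1/2)^(9/13) ≈ 0.618863.
Cmin,ss = (D/Vd)·f/(1−f), so D = Cmin,ss·Vd·(1−f)/f.
D = 15 × 235 × (1−f)/f ≈ 15 × 235 × 0.61587 ≈ 2170.94 mg.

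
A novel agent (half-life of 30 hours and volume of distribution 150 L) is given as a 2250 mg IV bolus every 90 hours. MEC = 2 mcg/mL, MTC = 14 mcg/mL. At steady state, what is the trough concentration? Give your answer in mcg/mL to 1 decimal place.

2.1 mcg/mL

The dosing interval is 3 half-lives, so f = 2^(−3) = 0.125.
Accumulation ratio R = 1/(1 − f) = 1/0.875 = 8/7.
Single-dose peak C₀ = D/Vd = 2250/150 = 15 mcg/mL.
Steady-state peak Cmax,ss = C₀·R = 15 × 8/7 ≈ 17.143 mcg/mL.
Steady-state trough Cmin,ss = Cmax,ss·f ≈ 17.143 × 0.125 ≈ 2.143 mcg/mL.
Trough 2.1 mcg/mL vs MEC 2 mcg/mL: adequate.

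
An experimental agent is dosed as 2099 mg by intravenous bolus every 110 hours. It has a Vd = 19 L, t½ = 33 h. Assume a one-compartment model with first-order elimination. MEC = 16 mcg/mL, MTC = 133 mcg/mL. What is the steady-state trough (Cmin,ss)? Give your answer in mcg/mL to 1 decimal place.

k = ln2/t½ = ln2/33 ≈ 0.021004 h⁻¹; fraction remaining f = e^(−kτ) = e^(−0.021004×110) ≈ 0.0992.
At steady state, accumulation factor R = 1/(1 − e^(−kτ)) ≈ 1.1101.
Each bolus raises the concentration by D/Vd = 2099/19 ≈ 110.474 mcg/mL.
Steady-state peak Cmax,ss = C₀·R ≈ 110.474 × 1.1101 ≈ 122.637 mcg/mL.
One interval later, Cmin,ss = Cmax,ss·e^(−kτ) ≈ 122.637 × 0.0992 ≈ 12.166 mcg/mL.
Trough 12.2 mcg/mL vs MEC 16 mcg/mL: subtherapeutic.

12.2 mcg/mL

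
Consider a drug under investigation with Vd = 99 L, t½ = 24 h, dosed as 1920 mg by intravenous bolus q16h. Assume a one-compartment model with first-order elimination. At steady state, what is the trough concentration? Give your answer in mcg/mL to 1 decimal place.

Over one 16-h interval, 16/24 ≈ 0.66667 half-lives elapse, leaving f ≈ 0.6300 of each dose.
Accumulation ratio R = 1/(1 − f) ≈ 1/0.3700 ≈ 2.7027.
Each bolus raises the concentration by D/Vd = 1920/99 ≈ 19.394 mcg/mL.
Cmax,ss = C₀/(1 − f) ≈ 19.394/0.3700 ≈ 52.416 mcg/mL.
One interval later, Cmin,ss = Cmax,ss·e^(−kτ) ≈ 52.416 × 0.6300 ≈ 33.022 mcg/mL.

33.0 mcg/mL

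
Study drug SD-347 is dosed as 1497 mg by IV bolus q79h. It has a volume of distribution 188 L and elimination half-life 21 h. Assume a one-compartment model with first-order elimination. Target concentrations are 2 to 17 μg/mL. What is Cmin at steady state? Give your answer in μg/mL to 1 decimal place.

k = ln2/t½ = ln2/21 ≈ 0.033007 h⁻¹; fraction remaining f = e^(−kτ) = e^(−0.033007×79) ≈ 0.0737.
Single-dose peak C₀ = D/Vd = 1497/188 ≈ 7.963 μg/mL.
Steady-state trough Cmin,ss = C₀·f/(1−f) ≈ 7.963 × 0.0737/0.9263 ≈ 0.634 μg/mL.
Trough 0.6 μg/mL vs MEC 2 μg/mL: subtherapeutic.

0.6 μg/mL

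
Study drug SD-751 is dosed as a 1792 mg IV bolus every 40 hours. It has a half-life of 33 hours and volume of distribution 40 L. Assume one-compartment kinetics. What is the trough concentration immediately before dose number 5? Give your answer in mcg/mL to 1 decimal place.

32.8 mcg/mL

f = (1/2)^(τ/t½) = (1/2)^(40/33) ≈ 0.4316.
C₀ = D/Vd = 1792/40 ≈ 44.800 mcg/mL.
Before the 5th dose, 4 doses have been given. Superposition: Cmin = C₀·(f + f² + … + f^4).
≈ 44.800 × (0.4316 + 0.1863 + 0.0804 + 0.0347) ≈ 44.800 × 0.7330 ≈ 32.838 mcg/mL.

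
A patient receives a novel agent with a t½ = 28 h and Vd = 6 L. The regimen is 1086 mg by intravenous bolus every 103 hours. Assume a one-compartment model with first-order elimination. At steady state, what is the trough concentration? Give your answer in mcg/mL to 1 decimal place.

τ/t½ = 103/28 ≈ 3.6786, so fraction remaining f = (1/2)^(103/28) ≈ 0.0781.
Accumulation ratio R = 1/(1 − f) ≈ 1/0.9219 ≈ 1.0847.
Single-dose peak C₀ = D/Vd = 1086/6 ≈ 181.000 mcg/mL.
Cmax,ss = C₀/(1 − f) ≈ 181.000/0.9219 ≈ 196.334 mcg/mL.
Steady-state trough Cmin,ss = Cmax,ss·f ≈ 196.334 × 0.0781 ≈ 15.334 mcg/mL.

15.3 mcg/mL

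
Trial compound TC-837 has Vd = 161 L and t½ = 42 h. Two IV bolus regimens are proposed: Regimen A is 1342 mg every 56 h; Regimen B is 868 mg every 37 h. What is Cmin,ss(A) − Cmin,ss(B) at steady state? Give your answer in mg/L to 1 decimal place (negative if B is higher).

-0.9 mg/L

Regimen A: f = (1/2)^(56/42) ≈ 0.3969; Cmin,ss = (1342/161)·f/(1−f) ≈ 5.486 mg/L.
Regimen B: f = (1/2)^(37/42) ≈ 0.5430; Cmin,ss = (868/161)·f/(1−f) ≈ 6.406 mg/L.
Difference ≈ 5.486 − 6.406 ≈ -0.920 mg/L.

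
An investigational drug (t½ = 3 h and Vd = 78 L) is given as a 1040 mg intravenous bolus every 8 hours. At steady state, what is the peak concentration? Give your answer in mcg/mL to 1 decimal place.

15.8 mcg/mL

τ/t½ = 8/3 ≈ 2.6667, so fraction remaining f = (1/2)^(8/3) ≈ 0.1575.
At steady state, accumulation factor R = 1/(1 − e^(−kτ)) ≈ 1.1869.
Single-dose peak C₀ = D/Vd = 1040/78 ≈ 13.333 mcg/mL.
Steady-state peak Cmax,ss = C₀·R ≈ 13.333 × 1.1869 ≈ 15.825 mcg/mL.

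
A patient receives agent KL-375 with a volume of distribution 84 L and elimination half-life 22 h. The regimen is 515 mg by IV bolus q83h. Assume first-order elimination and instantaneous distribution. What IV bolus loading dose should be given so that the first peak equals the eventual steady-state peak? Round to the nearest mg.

f = (1/2)^(83/22) ≈ 0.073164; accumulation ratio R = 1/(1−f) ≈ 1.07894.
Loading dose to hit Cmax,ss on first dose: D_load = D_maint·R ≈ 515 × 1.07894 ≈ 555.65 mg.

556 mg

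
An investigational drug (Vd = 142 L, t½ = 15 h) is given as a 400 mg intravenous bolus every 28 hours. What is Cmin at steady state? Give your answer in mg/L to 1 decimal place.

1.1 mg/L

k = ln2/t½ = ln2/15 ≈ 0.046210 h⁻¹; fraction remaining f = e^(−kτ) = e^(−0.046210×28) ≈ 0.2742.
Accumulation ratio R = 1/(1 − f) ≈ 1/0.7258 ≈ 1.3778.
Each bolus raises the concentration by D/Vd = 400/142 ≈ 2.817 mg/L.
Steady-state peak Cmax,ss = C₀·R ≈ 2.817 × 1.3778 ≈ 3.881 mg/L.
Steady-state trough Cmin,ss = Cmax,ss·f ≈ 3.881 × 0.2742 ≈ 1.064 mg/L.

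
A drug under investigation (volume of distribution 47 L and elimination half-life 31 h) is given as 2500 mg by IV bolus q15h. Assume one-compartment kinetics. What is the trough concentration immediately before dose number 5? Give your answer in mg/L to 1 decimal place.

98.6 mg/L

f = (1/2)^(τ/t½) = (1/2)^(15/31) ≈ 0.7151.
C₀ = D/Vd = 2500/47 ≈ 53.191 mg/L.
Before the 5th dose, 4 doses have been given. Superposition: Cmin = C₀·(f + f² + … + f^4).
≈ 53.191 × (0.7151 + 0.5114 + 0.3657 + 0.2615) ≈ 53.191 × 1.8537 ≈ 98.600 mg/L.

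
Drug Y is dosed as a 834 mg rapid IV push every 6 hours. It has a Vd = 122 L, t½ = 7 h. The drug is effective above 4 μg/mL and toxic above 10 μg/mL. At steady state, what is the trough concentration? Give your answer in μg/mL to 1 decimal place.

8.4 μg/mL

Over one 6-h interval, 6/7 ≈ 0.85714 half-lives elapse, leaving f ≈ 0.5520 of each dose.
Single-dose peak C₀ = D/Vd = 834/122 ≈ 6.836 μg/mL.
Steady-state trough Cmin,ss = C₀·f/(1−f) ≈ 6.836 × 0.5520/0.4480 ≈ 8.423 μg/mL.
Trough 8.4 μg/mL vs MEC 4 μg/mL: adequate.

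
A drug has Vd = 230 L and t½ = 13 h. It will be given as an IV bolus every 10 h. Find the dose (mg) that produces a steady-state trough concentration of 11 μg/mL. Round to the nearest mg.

1782 mg

τ/t½ = 10/13 ≈ 0.76923, so f = (1/2)^(10/13) ≈ 0.586730.
Cmin,ss = (D/Vd)·f/(1−f), so D = Cmin,ss·Vd·(1−f)/f.
D = 11 × 230 × (1−f)/f ≈ 11 × 230 × 0.70436 ≈ 1782.03 mg.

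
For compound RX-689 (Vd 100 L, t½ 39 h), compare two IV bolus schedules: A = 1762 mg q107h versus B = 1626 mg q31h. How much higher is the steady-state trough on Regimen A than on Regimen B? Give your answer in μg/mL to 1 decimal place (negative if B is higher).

Regimen A: f = (1/2)^(107/39) ≈ 0.1493; Cmin,ss = (1762/100)·f/(1−f) ≈ 3.092 μg/mL.
Regimen B: f = (1/2)^(31/39) ≈ 0.5764; Cmin,ss = (1626/100)·f/(1−f) ≈ 22.125 μg/mL.
Difference ≈ 3.092 − 22.125 ≈ -19.033 μg/mL.

-19.0 μg/mL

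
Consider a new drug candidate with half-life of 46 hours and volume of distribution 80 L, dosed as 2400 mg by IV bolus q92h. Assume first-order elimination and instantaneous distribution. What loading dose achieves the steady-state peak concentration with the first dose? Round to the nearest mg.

f = (1/2)^(92/46) ≈ 0.250000; accumulation ratio R = 1/(1−f) ≈ 1.33333.
Loading dose to hit Cmax,ss on first dose: D_load = D_maint·R ≈ 2400 × 1.33333 ≈ 3199.99 mg.

3200 mg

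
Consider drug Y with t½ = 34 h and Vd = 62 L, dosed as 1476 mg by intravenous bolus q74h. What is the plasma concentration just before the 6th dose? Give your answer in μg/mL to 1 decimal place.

f = (1/2)^(τ/t½) = (1/2)^(74/34) ≈ 0.2212.
C₀ = D/Vd = 1476/62 ≈ 23.806 μg/mL.
Before the 6th dose, 5 doses have been given. Superposition: Cmin = C₀·(f + f² + … + f^5).
≈ 23.806 × (0.2212 + 0.0489 + 0.0108 + 0.0024 + 0.0005) ≈ 23.806 × 0.2838 ≈ 6.756 μg/mL.

6.8 μg/mL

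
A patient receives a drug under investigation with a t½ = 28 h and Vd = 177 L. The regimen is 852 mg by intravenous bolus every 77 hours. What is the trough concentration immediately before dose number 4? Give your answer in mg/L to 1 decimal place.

f = (1/2)^(τ/t½) = (1/2)^(77/28) ≈ 0.1487.
C₀ = D/Vd = 852/177 ≈ 4.814 mg/L.
Before the 4th dose, 3 doses have been given. Superposition: Cmin = C₀·(f + f² + … + f^3).
≈ 4.814 × (0.1487 + 0.0221 + 0.0033) ≈ 4.814 × 0.1741 ≈ 0.838 mg/L.

0.8 mg/L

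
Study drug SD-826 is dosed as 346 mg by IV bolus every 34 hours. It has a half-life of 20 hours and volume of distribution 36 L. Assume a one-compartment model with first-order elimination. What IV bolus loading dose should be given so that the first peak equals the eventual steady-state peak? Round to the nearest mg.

500 mg

f = (1/2)^(34/20) ≈ 0.307786; accumulation ratio R = 1/(1−f) ≈ 1.44464.
Loading dose to hit Cmax,ss on first dose: D_load = D_maint·R ≈ 346 × 1.44464 ≈ 499.85 mg.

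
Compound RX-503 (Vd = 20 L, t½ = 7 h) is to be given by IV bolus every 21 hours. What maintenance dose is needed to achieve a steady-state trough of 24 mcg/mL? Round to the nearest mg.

3360 mg

τ/t½ = 21/7 ≈ 3, so f = (1/2)^(21/7) ≈ 0.125000.
Cmin,ss = (D/Vd)·f/(1−f), so D = Cmin,ss·Vd·(1−f)/f.
D = 24 × 20 × (1−f)/f ≈ 24 × 20 × 7.00000 ≈ 3360.00 mg.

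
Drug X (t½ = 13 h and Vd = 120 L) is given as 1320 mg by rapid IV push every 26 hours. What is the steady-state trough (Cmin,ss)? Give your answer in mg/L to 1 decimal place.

The dosing interval is 2 half-lives, so f = 2^(−2) = 0.25.
At steady state, R = 1/(1 − 0.25) = 4/3.
Single-dose peak C₀ = D/Vd = 1320/120 = 11 mg/L.
Steady-state peak Cmax,ss = C₀·R = 11 × 4/3 ≈ 14.667 mg/L.
Steady-state trough Cmin,ss = Cmax,ss·f ≈ 14.667 × 0.25 ≈ 3.667 mg/L.

3.7 mg/L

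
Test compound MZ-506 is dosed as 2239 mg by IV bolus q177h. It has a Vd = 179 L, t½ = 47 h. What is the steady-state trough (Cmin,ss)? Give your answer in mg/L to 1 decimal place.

k = ln2/t½ = ln2/47 ≈ 0.014748 h⁻¹; fraction remaining f = e^(−kτ) = e^(−0.014748×177) ≈ 0.0735.
Each bolus raises the concentration by D/Vd = 2239/179 ≈ 12.508 mg/L.
Steady-state trough Cmin,ss = C₀·f/(1−f) ≈ 12.508 × 0.0735/0.9265 ≈ 0.992 mg/L.

1.0 mg/L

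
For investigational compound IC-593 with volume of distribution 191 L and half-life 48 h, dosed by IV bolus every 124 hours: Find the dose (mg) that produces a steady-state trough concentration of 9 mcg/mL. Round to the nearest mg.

τ/t½ = 124/48 ≈ 2.5833, so f = (1/2)^(124/48) ≈ 0.166855.
Cmin,ss = (D/Vd)·f/(1−f), so D = Cmin,ss·Vd·(1−f)/f.
D = 9 × 191 × (1−f)/f ≈ 9 × 191 × 4.99323 ≈ 8583.36 mg.

8583 mg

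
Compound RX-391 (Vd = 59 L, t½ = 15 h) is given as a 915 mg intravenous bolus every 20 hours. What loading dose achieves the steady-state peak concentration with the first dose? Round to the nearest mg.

f = (1/2)^(20/15) ≈ 0.396850; accumulation ratio R = 1/(1−f) ≈ 1.65796.
Loading dose to hit Cmax,ss on first dose: D_load = D_maint·R ≈ 915 × 1.65796 ≈ 1517.03 mg.

1517 mg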